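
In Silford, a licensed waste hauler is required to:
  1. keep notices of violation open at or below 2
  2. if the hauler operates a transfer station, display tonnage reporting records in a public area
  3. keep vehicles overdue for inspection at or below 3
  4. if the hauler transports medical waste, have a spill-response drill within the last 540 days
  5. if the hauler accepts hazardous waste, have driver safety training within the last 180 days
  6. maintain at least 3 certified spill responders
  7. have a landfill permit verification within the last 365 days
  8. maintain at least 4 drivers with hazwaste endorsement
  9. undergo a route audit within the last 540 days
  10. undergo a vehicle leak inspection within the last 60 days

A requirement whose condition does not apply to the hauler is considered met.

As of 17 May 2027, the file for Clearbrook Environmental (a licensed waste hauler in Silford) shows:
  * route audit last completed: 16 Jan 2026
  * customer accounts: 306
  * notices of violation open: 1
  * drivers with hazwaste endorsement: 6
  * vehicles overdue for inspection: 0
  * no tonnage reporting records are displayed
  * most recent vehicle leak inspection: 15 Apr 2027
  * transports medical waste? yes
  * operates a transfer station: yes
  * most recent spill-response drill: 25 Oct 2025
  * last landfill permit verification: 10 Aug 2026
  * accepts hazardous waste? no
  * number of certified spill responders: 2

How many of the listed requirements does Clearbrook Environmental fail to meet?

1. notices of violation open 1 ≤ 2 → met
2. condition 'operates a transfer station' holds; tonnage reporting records absent → not met
3. vehicles overdue for inspection 0 ≤ 3 → met
4. condition 'transports medical waste' holds; spill-response drill 569 days ago vs limit 540 → not met
5. condition 'accepts hazardous waste' does not hold → requirement n/a → met
6. certified spill responders 2 < 3 → not met
7. landfill permit verification 280 days ago vs limit 365 → met
8. drivers with hazwaste endorsement 6 ≥ 4 → met
9. route audit 486 days ago vs limit 540 → met
10. vehicle leak inspection 32 days ago vs limit 60 → met
Not met: 3 of 10

3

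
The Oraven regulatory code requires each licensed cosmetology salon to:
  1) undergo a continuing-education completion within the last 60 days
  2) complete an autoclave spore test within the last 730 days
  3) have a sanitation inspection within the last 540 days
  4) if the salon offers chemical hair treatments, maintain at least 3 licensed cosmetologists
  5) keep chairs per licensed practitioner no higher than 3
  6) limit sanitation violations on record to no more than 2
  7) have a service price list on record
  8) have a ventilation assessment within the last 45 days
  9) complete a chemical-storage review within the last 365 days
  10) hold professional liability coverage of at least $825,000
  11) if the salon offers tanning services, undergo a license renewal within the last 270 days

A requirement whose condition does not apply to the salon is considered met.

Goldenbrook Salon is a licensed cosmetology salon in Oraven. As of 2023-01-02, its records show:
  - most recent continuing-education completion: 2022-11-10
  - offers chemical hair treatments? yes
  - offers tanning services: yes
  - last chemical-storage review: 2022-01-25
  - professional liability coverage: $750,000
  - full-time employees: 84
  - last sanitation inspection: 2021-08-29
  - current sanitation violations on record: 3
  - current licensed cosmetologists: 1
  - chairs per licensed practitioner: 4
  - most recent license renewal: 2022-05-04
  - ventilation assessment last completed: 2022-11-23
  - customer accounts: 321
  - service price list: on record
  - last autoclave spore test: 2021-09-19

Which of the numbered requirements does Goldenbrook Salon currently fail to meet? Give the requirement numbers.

1. continuing-education completion 53 days ago vs limit 60 → met
2. autoclave spore test 470 days ago vs limit 730 → met
3. sanitation inspection 491 days ago vs limit 540 → met
4. condition 'offers chemical hair treatments' holds; licensed cosmetologists 1 < 3 → not met
5. chairs per licensed practitioner 4 > 3 → not met
6. sanitation violations on record 3 > 2 → not met
7. service price list present → met
8. ventilation assessment 40 days ago vs limit 45 → met
9. chemical-storage review 342 days ago vs limit 365 → met
10. professional liability coverage $750,000 < $825,000 → not met
11. condition 'offers tanning services' holds; license renewal 243 days ago vs limit 270 → met
Not met: 4, 5, 6, 10

4, 5, 6, 10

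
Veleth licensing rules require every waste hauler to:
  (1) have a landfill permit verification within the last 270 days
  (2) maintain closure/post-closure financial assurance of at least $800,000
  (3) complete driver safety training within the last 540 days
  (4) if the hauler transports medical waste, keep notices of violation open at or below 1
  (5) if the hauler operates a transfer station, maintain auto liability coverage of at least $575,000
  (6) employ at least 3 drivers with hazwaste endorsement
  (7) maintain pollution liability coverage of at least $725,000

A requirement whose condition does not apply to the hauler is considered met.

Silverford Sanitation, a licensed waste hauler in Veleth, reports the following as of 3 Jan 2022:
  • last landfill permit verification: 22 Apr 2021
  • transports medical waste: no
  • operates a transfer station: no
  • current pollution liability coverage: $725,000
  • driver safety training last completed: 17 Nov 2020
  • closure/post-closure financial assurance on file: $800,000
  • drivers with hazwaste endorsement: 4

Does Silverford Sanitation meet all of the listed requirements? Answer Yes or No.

1. landfill permit verification 256 days ago vs limit 270 → met
2. closure/post-closure financial assurance $800,000 ≥ $800,000 → met
3. driver safety training 412 days ago vs limit 540 → met
4. condition 'transports medical waste' does not hold → requirement n/a → met
5. condition 'operates a transfer station' does not hold → requirement n/a → met
6. drivers with hazwaste endorsement 4 ≥ 3 → met
7. pollution liability coverage $725,000 ≥ $725,000 → met
All met.

Yes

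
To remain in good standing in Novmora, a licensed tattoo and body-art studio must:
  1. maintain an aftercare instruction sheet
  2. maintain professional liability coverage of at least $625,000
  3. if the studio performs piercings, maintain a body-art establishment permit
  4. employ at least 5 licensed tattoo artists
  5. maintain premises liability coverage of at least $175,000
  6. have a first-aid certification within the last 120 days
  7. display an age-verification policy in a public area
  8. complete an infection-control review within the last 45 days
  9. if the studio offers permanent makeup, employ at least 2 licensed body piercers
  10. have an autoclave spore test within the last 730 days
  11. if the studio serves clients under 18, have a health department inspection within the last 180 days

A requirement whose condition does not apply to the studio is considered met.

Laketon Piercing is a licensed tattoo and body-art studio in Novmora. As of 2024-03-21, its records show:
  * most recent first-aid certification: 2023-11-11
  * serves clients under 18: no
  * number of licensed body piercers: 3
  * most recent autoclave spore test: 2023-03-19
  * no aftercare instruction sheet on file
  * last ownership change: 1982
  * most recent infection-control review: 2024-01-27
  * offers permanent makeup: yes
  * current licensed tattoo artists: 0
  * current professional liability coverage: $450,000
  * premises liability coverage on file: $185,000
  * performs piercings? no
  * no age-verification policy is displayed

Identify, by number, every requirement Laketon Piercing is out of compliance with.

1. aftercare instruction sheet absent → not met
2. professional liability coverage $450,000 < $625,000 → not met
3. condition 'performs piercings' does not hold → requirement n/a → met
4. licensed tattoo artists 0 < 5 → not met
5. premises liability coverage $185,000 ≥ $175,000 → met
6. first-aid certification 131 days ago vs limit 120 → not met
7. age-verification policy absent → not met
8. infection-control review 54 days ago vs limit 45 → not met
9. condition 'offers permanent makeup' holds; licensed body piercers 3 ≥ 2 → met
10. autoclave spore test 368 days ago vs limit 730 → met
11. condition 'serves clients under 18' does not hold → requirement n/a → met
Not met: 1, 2, 4, 6, 7, 8

1, 2, 4, 6, 7, 8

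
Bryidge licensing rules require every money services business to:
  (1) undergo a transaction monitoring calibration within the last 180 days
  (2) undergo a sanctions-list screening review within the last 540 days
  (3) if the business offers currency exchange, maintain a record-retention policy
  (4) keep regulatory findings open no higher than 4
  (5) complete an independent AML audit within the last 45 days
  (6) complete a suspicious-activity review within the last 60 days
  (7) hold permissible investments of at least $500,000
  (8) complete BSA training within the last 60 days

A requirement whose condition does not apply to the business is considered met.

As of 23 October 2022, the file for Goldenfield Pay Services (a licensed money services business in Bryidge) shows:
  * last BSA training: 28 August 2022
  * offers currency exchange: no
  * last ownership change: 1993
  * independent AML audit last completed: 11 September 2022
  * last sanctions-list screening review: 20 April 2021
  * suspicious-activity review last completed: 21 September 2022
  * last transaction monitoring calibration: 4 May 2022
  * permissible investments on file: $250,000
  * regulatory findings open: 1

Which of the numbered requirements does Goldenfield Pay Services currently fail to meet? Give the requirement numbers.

1. transaction monitoring calibration 172 days ago vs limit 180 → met
2. sanctions-list screening review 551 days ago vs limit 540 → not met
3. condition 'offers currency exchange' does not hold → requirement n/a → met
4. regulatory findings open 1 ≤ 4 → met
5. independent AML audit 42 days ago vs limit 45 → met
6. suspicious-activity review 32 days ago vs limit 60 → met
7. permissible investments $250,000 < $500,000 → not met
8. BSA training 56 days ago vs limit 60 → met
Not met: 2, 7

2, 7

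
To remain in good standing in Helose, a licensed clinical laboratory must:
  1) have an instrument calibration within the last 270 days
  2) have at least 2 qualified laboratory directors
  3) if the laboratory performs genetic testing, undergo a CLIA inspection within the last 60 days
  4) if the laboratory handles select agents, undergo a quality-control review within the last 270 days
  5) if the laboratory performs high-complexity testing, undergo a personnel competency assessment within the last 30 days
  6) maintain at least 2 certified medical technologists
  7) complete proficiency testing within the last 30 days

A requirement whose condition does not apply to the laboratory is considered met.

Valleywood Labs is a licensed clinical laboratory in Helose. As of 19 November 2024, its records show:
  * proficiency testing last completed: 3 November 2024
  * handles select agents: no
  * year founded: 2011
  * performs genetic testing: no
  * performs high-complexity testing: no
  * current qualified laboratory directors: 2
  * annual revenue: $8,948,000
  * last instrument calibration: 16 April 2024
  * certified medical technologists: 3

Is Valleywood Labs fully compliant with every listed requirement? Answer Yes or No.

1. instrument calibration 217 days ago vs limit 270 → met
2. qualified laboratory directors 2 ≥ 2 → met
3. condition 'performs genetic testing' does not hold → requirement n/a → met
4. condition 'handles select agents' does not hold → requirement n/a → met
5. condition 'performs high-complexity testing' does not hold → requirement n/a → met
6. certified medical technologists 3 ≥ 2 → met
7. proficiency testing 16 days ago vs limit 30 → met
All met.

Yes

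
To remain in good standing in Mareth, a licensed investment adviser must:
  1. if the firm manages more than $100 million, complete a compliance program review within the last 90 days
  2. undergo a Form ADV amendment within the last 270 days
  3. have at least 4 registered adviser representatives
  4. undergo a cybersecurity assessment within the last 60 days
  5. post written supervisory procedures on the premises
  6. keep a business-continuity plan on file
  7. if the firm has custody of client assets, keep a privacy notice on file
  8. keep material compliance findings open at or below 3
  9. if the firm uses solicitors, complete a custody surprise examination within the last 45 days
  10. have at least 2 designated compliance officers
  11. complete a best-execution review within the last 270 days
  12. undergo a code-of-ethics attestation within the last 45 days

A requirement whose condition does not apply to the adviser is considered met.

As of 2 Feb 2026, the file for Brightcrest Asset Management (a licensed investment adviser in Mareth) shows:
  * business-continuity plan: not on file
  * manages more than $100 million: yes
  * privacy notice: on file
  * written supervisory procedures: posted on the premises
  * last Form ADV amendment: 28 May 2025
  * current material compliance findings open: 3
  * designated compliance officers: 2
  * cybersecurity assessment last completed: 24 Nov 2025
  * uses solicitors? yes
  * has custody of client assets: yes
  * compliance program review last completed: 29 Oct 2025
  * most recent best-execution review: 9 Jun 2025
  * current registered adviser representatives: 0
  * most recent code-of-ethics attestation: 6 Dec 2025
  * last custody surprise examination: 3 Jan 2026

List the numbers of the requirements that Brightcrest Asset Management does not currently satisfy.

1. condition 'manages more than $100 million' holds; compliance program review 96 days ago vs limit 90 → not met
2. Form ADV amendment 250 days ago vs limit 270 → met
3. registered adviser representatives 0 < 4 → not met
4. cybersecurity assessment 70 days ago vs limit 60 → not met
5. written supervisory procedures present → met
6. business-continuity plan absent → not met
7. condition 'has custody of client assets' holds; privacy notice present → met
8. material compliance findings open 3 ≤ 3 → met
9. condition 'uses solicitors' holds; custody surprise examination 30 days ago vs limit 45 → met
10. designated compliance officers 2 ≥ 2 → met
11. best-execution review 238 days ago vs limit 270 → met
12. code-of-ethics attestation 58 days ago vs limit 45 → not met
Not met: 1, 3, 4, 6, 12

1, 3, 4, 6, 12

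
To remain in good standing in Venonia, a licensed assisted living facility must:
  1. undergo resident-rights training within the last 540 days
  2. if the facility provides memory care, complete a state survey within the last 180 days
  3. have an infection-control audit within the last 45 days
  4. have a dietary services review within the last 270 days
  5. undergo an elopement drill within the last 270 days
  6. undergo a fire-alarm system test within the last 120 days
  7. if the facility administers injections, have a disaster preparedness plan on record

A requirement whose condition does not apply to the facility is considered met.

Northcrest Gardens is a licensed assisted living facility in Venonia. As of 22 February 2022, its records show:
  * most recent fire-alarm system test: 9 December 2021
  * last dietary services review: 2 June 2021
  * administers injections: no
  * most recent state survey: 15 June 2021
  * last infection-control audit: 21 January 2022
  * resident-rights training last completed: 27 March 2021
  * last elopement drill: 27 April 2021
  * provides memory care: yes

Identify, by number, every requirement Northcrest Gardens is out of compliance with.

2, 5

1. resident-rights training 332 days ago vs limit 540 → met
2. condition 'provides memory care' holds; state survey 252 days ago vs limit 180 → not met
3. infection-control audit 32 days ago vs limit 45 → met
4. dietary services review 265 days ago vs limit 270 → met
5. elopement drill 301 days ago vs limit 270 → not met
6. fire-alarm system test 75 days ago vs limit 120 → met
7. condition 'administers injections' does not hold → requirement n/a → met
Not met: 2, 5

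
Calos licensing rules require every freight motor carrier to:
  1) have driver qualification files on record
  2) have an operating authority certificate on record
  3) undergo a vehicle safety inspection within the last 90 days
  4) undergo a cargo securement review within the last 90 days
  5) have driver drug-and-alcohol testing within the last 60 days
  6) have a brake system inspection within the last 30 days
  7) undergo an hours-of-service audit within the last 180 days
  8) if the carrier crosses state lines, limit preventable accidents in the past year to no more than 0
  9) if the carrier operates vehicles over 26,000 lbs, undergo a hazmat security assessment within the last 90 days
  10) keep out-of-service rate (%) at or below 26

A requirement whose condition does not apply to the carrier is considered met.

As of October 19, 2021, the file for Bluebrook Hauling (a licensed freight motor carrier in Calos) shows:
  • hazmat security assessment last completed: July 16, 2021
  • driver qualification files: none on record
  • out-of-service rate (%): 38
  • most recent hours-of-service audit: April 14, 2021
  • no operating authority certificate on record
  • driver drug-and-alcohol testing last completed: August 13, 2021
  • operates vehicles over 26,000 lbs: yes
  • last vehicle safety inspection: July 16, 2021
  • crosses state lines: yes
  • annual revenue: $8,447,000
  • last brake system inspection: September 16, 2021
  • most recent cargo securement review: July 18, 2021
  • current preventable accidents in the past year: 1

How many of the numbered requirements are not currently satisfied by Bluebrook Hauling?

1. driver qualification files absent → not met
2. operating authority certificate absent → not met
3. vehicle safety inspection 95 days ago vs limit 90 → not met
4. cargo securement review 93 days ago vs limit 90 → not met
5. driver drug-and-alcohol testing 67 days ago vs limit 60 → not met
6. brake system inspection 33 days ago vs limit 30 → not met
7. hours-of-service audit 188 days ago vs limit 180 → not met
8. condition 'crosses state lines' holds; preventable accidents in the past year 1 > 0 → not met
9. condition 'operates vehicles over 26,000 lbs' holds; hazmat security assessment 95 days ago vs limit 90 → not met
10. out-of-service rate (%) 38 > 26 → not met
Not met: 10 of 10

10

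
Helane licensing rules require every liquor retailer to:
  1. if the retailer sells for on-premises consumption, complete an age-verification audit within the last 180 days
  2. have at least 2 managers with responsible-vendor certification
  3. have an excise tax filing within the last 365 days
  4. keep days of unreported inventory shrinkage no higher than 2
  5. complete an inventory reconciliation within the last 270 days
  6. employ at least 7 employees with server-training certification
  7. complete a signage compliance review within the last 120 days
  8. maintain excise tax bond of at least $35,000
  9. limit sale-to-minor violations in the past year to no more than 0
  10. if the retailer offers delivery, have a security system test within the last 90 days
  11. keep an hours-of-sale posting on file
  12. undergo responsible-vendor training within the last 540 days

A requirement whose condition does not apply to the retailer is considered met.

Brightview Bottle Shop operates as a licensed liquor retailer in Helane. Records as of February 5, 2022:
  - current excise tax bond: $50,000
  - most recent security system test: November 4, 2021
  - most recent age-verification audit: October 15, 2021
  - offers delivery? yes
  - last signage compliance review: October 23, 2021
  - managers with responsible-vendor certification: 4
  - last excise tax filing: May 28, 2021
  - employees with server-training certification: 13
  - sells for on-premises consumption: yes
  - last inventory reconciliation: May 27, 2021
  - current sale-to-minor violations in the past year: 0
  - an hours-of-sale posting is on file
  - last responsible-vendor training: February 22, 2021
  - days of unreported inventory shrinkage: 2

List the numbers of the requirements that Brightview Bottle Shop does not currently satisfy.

10

1. condition 'sells for on-premises consumption' holds; age-verification audit 113 days ago vs limit 180 → met
2. managers with responsible-vendor certification 4 ≥ 2 → met
3. excise tax filing 253 days ago vs limit 365 → met
4. days of unreported inventory shrinkage 2 ≤ 2 → met
5. inventory reconciliation 254 days ago vs limit 270 → met
6. employees with server-training certification 13 ≥ 7 → met
7. signage compliance review 105 days ago vs limit 120 → met
8. excise tax bond $50,000 ≥ $35,000 → met
9. sale-to-minor violations in the past year 0 ≤ 0 → met
10. condition 'offers delivery' holds; security system test 93 days ago vs limit 90 → not met
11. hours-of-sale posting present → met
12. responsible-vendor training 348 days ago vs limit 540 → met
Not met: 10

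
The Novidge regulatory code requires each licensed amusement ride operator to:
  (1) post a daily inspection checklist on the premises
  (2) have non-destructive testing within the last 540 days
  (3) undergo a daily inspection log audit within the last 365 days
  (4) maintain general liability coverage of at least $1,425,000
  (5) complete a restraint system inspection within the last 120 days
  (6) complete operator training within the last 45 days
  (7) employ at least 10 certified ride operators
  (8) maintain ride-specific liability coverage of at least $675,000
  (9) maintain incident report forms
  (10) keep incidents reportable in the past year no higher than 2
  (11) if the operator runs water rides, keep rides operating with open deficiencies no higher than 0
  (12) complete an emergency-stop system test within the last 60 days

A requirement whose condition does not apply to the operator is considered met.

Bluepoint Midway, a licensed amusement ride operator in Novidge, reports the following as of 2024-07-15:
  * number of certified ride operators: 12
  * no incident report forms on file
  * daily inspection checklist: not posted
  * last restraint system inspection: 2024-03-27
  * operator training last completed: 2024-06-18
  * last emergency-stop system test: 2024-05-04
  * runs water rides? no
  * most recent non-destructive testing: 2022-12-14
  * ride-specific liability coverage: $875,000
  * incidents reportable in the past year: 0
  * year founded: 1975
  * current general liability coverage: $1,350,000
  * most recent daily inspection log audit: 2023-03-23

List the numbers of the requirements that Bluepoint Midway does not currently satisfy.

1, 2, 3, 4, 9, 12

1. daily inspection checklist absent → not met
2. non-destructive testing 579 days ago vs limit 540 → not met
3. daily inspection log audit 480 days ago vs limit 365 → not met
4. general liability coverage $1,350,000 < $1,425,000 → not met
5. restraint system inspection 110 days ago vs limit 120 → met
6. operator training 27 days ago vs limit 45 → met
7. certified ride operators 12 ≥ 10 → met
8. ride-specific liability coverage $875,000 ≥ $675,000 → met
9. incident report forms absent → not met
10. incidents reportable in the past year 0 ≤ 2 → met
11. condition 'runs water rides' does not hold → requirement n/a → met
12. emergency-stop system test 72 days ago vs limit 60 → not met
Not met: 1, 2, 3, 4, 9, 12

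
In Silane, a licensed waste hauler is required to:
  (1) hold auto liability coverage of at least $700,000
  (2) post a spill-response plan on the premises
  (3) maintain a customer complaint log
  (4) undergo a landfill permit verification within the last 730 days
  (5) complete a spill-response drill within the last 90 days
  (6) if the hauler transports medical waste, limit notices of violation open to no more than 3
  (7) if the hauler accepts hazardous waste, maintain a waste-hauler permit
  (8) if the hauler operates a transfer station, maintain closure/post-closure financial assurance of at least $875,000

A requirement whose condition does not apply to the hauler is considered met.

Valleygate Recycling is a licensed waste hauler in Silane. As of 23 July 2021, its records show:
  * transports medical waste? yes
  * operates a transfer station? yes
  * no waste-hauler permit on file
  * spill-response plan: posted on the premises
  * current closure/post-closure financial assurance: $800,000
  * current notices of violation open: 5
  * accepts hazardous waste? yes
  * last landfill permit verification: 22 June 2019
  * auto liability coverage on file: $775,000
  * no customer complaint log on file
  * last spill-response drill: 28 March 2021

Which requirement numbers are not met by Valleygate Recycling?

3, 4, 5, 6, 7, 8

1. auto liability coverage $775,000 ≥ $700,000 → met
2. spill-response plan present → met
3. customer complaint log absent → not met
4. landfill permit verification 762 days ago vs limit 730 → not met
5. spill-response drill 117 days ago vs limit 90 → not met
6. condition 'transports medical waste' holds; notices of violation open 5 > 3 → not met
7. condition 'accepts hazardous waste' holds; waste-hauler permit absent → not met
8. condition 'operates a transfer station' holds; closure/post-closure financial assurance $800,000 < $875,000 → not met
Not met: 3, 4, 5, 6, 7, 8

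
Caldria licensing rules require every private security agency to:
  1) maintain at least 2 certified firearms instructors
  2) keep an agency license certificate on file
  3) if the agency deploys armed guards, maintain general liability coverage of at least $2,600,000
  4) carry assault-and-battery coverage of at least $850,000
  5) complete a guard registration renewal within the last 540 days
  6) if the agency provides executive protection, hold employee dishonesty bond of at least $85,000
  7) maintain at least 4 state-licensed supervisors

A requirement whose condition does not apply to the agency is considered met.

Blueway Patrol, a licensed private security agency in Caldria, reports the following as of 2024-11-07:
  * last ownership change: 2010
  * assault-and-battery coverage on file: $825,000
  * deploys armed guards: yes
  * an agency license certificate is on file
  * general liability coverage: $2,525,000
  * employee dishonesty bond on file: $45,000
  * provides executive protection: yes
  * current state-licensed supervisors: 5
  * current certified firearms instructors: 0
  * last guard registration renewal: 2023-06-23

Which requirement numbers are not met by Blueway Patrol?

1, 3, 4, 6

1. certified firearms instructors 0 < 2 → not met
2. agency license certificate present → met
3. condition 'deploys armed guards' holds; general liability coverage $2,525,000 < $2,600,000 → not met
4. assault-and-battery coverage $825,000 < $850,000 → not met
5. guard registration renewal 503 days ago vs limit 540 → met
6. condition 'provides executive protection' holds; employee dishonesty bond $45,000 < $85,000 → not met
7. state-licensed supervisors 5 ≥ 4 → met
Not met: 1, 3, 4, 6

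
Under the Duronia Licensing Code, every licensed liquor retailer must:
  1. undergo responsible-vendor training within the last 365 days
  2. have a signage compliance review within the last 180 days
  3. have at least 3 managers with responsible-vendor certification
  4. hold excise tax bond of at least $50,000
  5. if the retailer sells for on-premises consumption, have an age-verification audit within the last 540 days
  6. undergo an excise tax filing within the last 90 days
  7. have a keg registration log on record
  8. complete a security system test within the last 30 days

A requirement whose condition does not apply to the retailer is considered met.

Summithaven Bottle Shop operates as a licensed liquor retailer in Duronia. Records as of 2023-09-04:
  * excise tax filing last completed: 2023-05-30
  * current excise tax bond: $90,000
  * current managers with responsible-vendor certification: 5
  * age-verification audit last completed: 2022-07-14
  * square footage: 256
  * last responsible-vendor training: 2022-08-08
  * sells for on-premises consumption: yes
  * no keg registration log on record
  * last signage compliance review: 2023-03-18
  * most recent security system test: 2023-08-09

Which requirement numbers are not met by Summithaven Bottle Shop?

1, 6, 7

1. responsible-vendor training 392 days ago vs limit 365 → not met
2. signage compliance review 170 days ago vs limit 180 → met
3. managers with responsible-vendor certification 5 ≥ 3 → met
4. excise tax bond $90,000 ≥ $50,000 → met
5. condition 'sells for on-premises consumption' holds; age-verification audit 417 days ago vs limit 540 → met
6. excise tax filing 97 days ago vs limit 90 → not met
7. keg registration log absent → not met
8. security system test 26 days ago vs limit 30 → met
Not met: 1, 6, 7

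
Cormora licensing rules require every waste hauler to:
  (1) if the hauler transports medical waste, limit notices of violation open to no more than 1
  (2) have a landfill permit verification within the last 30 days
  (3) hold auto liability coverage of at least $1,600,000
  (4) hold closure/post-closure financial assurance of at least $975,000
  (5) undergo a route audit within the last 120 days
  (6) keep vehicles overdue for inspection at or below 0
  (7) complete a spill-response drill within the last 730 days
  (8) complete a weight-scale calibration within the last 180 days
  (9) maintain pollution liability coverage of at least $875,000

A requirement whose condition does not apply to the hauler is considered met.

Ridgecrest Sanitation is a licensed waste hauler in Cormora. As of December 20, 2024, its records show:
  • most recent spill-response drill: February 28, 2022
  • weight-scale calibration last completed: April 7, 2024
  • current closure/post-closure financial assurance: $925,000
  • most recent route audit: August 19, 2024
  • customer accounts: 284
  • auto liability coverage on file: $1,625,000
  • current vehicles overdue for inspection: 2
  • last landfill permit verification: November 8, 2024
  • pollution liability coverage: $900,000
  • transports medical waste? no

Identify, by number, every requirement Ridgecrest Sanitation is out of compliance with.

1. condition 'transports medical waste' does not hold → requirement n/a → met
2. landfill permit verification 42 days ago vs limit 30 → not met
3. auto liability coverage $1,625,000 ≥ $1,600,000 → met
4. closure/post-closure financial assurance $925,000 < $975,000 → not met
5. route audit 123 days ago vs limit 120 → not met
6. vehicles overdue for inspection 2 > 0 → not met
7. spill-response drill 1026 days ago vs limit 730 → not met
8. weight-scale calibration 257 days ago vs limit 180 → not met
9. pollution liability coverage $900,000 ≥ $875,000 → met
Not met: 2, 4, 5, 6, 7, 8

2, 4, 5, 6, 7, 8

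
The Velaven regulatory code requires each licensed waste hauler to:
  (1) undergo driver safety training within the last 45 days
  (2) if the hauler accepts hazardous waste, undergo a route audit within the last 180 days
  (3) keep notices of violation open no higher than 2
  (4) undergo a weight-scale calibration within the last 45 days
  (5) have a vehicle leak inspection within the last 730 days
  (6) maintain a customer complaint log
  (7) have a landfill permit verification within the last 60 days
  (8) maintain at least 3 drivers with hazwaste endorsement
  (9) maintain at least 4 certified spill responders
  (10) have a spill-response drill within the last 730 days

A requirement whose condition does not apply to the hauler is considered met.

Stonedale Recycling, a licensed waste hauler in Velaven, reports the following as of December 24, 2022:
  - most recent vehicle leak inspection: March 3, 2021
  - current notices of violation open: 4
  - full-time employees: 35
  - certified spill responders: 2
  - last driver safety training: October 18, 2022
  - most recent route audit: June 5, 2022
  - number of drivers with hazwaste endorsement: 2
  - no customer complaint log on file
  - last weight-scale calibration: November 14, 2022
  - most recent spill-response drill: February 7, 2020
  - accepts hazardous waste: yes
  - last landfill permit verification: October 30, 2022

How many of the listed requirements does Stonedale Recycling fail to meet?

7

1. driver safety training 67 days ago vs limit 45 → not met
2. condition 'accepts hazardous waste' holds; route audit 202 days ago vs limit 180 → not met
3. notices of violation open 4 > 2 → not met
4. weight-scale calibration 40 days ago vs limit 45 → met
5. vehicle leak inspection 661 days ago vs limit 730 → met
6. customer complaint log absent → not met
7. landfill permit verification 55 days ago vs limit 60 → met
8. drivers with hazwaste endorsement 2 < 3 → not met
9. certified spill responders 2 < 4 → not met
10. spill-response drill 1051 days ago vs limit 730 → not met
Not met: 7 of 10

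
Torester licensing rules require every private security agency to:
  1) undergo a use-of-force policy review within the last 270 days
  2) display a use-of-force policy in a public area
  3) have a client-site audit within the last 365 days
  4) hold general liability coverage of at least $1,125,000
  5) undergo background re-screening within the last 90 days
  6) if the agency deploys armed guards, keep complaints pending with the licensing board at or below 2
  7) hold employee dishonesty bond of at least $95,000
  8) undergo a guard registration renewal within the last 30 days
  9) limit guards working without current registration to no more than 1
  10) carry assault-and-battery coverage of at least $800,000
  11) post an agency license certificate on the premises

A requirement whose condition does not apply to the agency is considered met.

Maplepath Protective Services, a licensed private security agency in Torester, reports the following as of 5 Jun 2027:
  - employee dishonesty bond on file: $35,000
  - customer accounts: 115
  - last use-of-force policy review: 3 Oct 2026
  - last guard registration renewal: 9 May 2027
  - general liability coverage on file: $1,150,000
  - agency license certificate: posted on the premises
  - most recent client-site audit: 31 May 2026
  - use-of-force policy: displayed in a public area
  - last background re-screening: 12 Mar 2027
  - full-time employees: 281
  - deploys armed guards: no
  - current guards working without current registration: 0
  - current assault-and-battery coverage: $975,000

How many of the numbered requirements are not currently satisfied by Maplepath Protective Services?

1. use-of-force policy review 245 days ago vs limit 270 → met
2. use-of-force policy present → met
3. client-site audit 370 days ago vs limit 365 → not met
4. general liability coverage $1,150,000 ≥ $1,125,000 → met
5. background re-screening 85 days ago vs limit 90 → met
6. condition 'deploys armed guards' does not hold → requirement n/a → met
7. employee dishonesty bond $35,000 < $95,000 → not met
8. guard registration renewal 27 days ago vs limit 30 → met
9. guards working without current registration 0 ≤ 1 → met
10. assault-and-battery coverage $975,000 ≥ $800,000 → met
11. agency license certificate present → met
Not met: 2 of 11

2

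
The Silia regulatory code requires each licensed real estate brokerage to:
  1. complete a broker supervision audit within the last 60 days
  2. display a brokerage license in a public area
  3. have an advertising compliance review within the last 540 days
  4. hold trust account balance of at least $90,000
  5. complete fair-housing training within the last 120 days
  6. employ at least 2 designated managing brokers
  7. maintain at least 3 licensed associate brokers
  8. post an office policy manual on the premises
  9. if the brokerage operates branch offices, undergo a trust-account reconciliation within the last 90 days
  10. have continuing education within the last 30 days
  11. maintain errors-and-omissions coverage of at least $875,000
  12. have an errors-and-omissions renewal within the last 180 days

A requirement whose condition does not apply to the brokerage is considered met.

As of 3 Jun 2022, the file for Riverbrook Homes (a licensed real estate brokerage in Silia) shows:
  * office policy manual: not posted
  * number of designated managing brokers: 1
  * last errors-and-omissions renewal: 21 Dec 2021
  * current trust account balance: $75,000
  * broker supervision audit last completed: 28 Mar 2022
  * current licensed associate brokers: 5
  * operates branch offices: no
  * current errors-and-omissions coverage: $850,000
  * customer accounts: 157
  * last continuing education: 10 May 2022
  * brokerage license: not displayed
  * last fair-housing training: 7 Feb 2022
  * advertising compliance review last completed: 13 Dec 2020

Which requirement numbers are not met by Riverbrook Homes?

1. broker supervision audit 67 days ago vs limit 60 → not met
2. brokerage license absent → not met
3. advertising compliance review 537 days ago vs limit 540 → met
4. trust account balance $75,000 < $90,000 → not met
5. fair-housing training 116 days ago vs limit 120 → met
6. designated managing brokers 1 < 2 → not met
7. licensed associate brokers 5 ≥ 3 → met
8. office policy manual absent → not met
9. condition 'operates branch offices' does not hold → requirement n/a → met
10. continuing education 24 days ago vs limit 30 → met
11. errors-and-omissions coverage $850,000 < $875,000 → not met
12. errors-and-omissions renewal 164 days ago vs limit 180 → met
Not met: 1, 2, 4, 6, 8, 11

1, 2, 4, 6, 8, 11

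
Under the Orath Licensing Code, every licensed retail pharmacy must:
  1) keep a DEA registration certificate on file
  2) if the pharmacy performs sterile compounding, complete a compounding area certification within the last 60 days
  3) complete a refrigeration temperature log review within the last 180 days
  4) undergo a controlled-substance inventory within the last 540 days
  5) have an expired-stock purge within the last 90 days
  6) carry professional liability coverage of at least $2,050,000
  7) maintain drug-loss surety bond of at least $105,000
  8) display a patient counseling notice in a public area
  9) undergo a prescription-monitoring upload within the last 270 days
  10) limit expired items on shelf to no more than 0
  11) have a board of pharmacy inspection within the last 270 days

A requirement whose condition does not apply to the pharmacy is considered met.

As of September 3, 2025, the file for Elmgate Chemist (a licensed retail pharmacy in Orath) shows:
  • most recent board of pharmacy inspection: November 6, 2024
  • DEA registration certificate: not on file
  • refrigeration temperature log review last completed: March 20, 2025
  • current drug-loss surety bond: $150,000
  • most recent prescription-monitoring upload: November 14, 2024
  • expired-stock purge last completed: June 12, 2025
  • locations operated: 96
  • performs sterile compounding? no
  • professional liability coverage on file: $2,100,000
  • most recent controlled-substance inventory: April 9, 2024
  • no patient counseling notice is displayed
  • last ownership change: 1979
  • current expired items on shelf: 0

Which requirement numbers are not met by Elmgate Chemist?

1. DEA registration certificate absent → not met
2. condition 'performs sterile compounding' does not hold → requirement n/a → met
3. refrigeration temperature log review 167 days ago vs limit 180 → met
4. controlled-substance inventory 512 days ago vs limit 540 → met
5. expired-stock purge 83 days ago vs limit 90 → met
6. professional liability coverage $2,100,000 ≥ $2,050,000 → met
7. drug-loss surety bond $150,000 ≥ $105,000 → met
8. patient counseling notice absent → not met
9. prescription-monitoring upload 293 days ago vs limit 270 → not met
10. expired items on shelf 0 ≤ 0 → met
11. board of pharmacy inspection 301 days ago vs limit 270 → not met
Not met: 1, 8, 9, 11

1, 8, 9, 11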